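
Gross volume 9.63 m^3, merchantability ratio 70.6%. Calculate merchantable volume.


Formula: MV = V_total * (merchantable_pct / 100)
Merchantable fraction = 70.6% / 100 = 0.706
MV = 9.63 m^3 * 0.706 = 6.799 m^3

6.799


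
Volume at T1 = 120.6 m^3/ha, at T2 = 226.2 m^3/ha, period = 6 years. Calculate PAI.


Formula: PAI = (V_T2 - V_T1) / (T2 - T1)
Volume increment = 226.2 - 120.6 = 105.6 m^3/ha
PAI = 105.6 / 6 = 17.6 m^3/ha/year

17.6


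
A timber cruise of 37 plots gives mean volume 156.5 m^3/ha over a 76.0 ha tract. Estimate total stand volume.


Formula: Total Volume = Mean Volume per ha * Total Area
Total Volume = 156.5 m^3/ha * 76.0 ha
Total Volume = 11894 m^3

11894


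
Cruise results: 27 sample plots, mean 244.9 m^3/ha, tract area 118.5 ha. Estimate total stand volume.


Formula: Total Volume = Mean Volume per ha * Total Area
Total Volume = 244.9 m^3/ha * 118.5 ha
Total Volume = 29021 m^3

29021


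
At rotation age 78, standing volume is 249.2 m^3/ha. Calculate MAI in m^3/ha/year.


Formula: MAI = Total Volume / Stand Age
MAI = 249.2 m^3/ha / 78 years
MAI = 3.19 m^3/ha/year

3.19


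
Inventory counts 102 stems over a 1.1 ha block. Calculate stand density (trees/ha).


Formula: Stand Density = N_trees / Area_ha
Density = 102 trees / 1.1 ha
Density = 93 trees/ha

93


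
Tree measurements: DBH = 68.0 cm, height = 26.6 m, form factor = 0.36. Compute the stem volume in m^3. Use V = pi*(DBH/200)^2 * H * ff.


Formula: V = pi * (DBH/200)^2 * H * ff
Radius = DBH/200 = 68.0/200 = 0.34 m
Radius^2 = 0.34^2 = 0.1156 m^2
V = pi * 0.1156 * 26.6 * 0.36
V = 3.478 m^3

3.478


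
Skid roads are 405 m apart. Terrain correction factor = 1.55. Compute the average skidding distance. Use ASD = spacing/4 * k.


Formula: ASD = (spacing / 4) * correction
Uncorrected distance = spacing / 4 = 405 / 4 = 101.25 m
ASD = 101.25 * 1.55 = 157 m

157


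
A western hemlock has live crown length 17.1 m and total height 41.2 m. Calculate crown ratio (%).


Formula: Crown Ratio = (Crown Length / Total Height) * 100
CR = (17.1 m / 41.2 m) * 100
CR = 0.415 * 100 = 41.5%

41.5


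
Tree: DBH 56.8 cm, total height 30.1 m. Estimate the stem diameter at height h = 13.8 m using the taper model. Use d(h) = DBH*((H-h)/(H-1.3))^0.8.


Taper: d(h) = DBH * ((H - h) / (H - 1.3))^0.8
Numerator = H - h = 30.1 - 13.8 = 16.3 m
Denominator = H - 1.3 = 30.1 - 1.3 = 28.8 m
Ratio = 16.3 / 28.8 = 0.56597
d = 56.8 * 0.56597^0.8 = 36.0 cm

36.0


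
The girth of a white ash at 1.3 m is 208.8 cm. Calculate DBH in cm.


Formula: DBH = C / pi
DBH = 208.8 / pi
pi = 3.14159...
DBH = 66.5 cm

66.5


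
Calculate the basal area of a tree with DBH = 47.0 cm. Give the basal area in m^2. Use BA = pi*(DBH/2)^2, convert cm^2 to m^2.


Formula: BA = pi * (DBH/2)^2 / 10000  (cm^2 to m^2)
Radius = DBH/2 = 47.0/2 = 23.5 cm
BA = pi * 23.5^2 / 10000
   = 1734.9445 cm^2 / 10000
   = 0.1735 m^2

0.1735


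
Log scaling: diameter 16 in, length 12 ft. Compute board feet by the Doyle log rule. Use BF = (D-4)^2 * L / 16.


Doyle: BF = (D - 4)^2 * L / 16
Adjusted diameter = 16 - 4 = 12 in
(D-4)^2 = 12^2 = 144
BF = 144 * 12 / 16 = 108 BF

108


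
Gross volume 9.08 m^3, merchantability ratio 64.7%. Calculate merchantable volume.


Formula: MV = V_total * (merchantable_pct / 100)
Merchantable fraction = 64.7% / 100 = 0.647
MV = 9.08 m^3 * 0.647 = 5.875 m^3

5.875


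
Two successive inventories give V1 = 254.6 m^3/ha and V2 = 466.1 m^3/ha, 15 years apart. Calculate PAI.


Formula: PAI = (V_T2 - V_T1) / (T2 - T1)
Volume increment = 466.1 - 254.6 = 211.5 m^3/ha
PAI = 211.5 / 15 = 14.1 m^3/ha/year

14.1


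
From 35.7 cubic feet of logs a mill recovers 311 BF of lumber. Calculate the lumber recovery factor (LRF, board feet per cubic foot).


Formula: LRF = Lumber Output (BF) / Log Input (ft^3)
LRF = 311 BF / 35.7 ft^3
LRF = 8.71 BF/ft^3

8.71


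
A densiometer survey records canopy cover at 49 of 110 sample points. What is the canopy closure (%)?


Formula: Canopy closure = covered points / total points * 100
Closure = 49 / 110 * 100
Closure = 0.4455 * 100 = 44.5%

44.5


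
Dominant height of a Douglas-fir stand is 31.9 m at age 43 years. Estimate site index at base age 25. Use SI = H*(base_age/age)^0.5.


Formula: SI = H_dom * (base_age / age)^0.5
Age ratio = 25 / 43 = 0.5814
sqrt(age_ratio) = 0.76249
SI = 31.9 * 0.76249 = 24.3 m

24.3


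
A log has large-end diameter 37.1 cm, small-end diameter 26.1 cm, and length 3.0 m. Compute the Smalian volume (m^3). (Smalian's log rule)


Smalian: V = (A1 + A2)/2 * L,  A = pi*(D/200)^2
A1 = pi*(37.1/200)^2 = 0.108103 m^2
A2 = pi*(26.1/200)^2 = 0.053502 m^2
V = (0.108103+0.053502)/2*3.0 = 0.2424 m^3

0.2424


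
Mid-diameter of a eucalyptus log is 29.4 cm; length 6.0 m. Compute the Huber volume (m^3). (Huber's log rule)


Huber: V = Am * L,  Am = pi*(Dm/200)^2
Am = pi*(29.4/200)^2 = 0.067887 m^2
V = 0.067887*6.0 = 0.4073 m^3

0.4073


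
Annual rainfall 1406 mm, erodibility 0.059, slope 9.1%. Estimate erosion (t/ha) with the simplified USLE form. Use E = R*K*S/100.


Formula: E = R * K * S / 100  (simplified USLE)
R * K = 1406 * 0.059 = 82.954
E = 82.954 * 9.1 / 100 = 7.55 t/ha

7.55


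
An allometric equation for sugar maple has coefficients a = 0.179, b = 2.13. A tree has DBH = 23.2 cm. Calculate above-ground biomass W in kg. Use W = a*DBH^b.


Formula: W = a * DBH^b  (allometric power law)
DBH^b = 23.2^2.13 = 810.0082
W = 0.179 * 810.0082 = 145.0 kg

145.0


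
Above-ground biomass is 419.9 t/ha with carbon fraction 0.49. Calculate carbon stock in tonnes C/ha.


Formula: Carbon Stock = Biomass * Carbon Fraction
C = 419.9 t/ha * 0.49
C = 205.8 t C/ha

205.8


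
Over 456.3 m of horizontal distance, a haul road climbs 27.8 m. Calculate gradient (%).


Formula: Gradient = rise / run * 100
Gradient = 27.8 / 456.3 * 100 = 6.1%

6.1


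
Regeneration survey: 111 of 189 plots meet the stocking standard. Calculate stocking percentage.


Formula: Stocking % = stocked plots / total plots * 100
Stocking = 111 / 189 * 100
Stocking = 0.5873 * 100 = 58.7%

58.7


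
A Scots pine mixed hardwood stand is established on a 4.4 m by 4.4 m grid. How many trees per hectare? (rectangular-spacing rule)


Formula: TPH = 10000 m^2/ha / (spacing_x * spacing_y)
Area per tree = 4.4 m * 4.4 m = 19.36 m^2
TPH = 10000 / 19.36 = 517 trees/ha

517


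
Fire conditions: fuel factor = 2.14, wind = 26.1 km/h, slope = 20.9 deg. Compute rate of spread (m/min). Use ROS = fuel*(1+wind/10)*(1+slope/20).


Formula: ROS = fuel * (1 + wind/10) * (1 + slope/20)
Wind factor = 1 + 26.1/10 = 3.61
Slope factor = 1 + 20.9/20 = 2.045
ROS = 2.14 * 3.61 * 2.045 = 15.8 m/min

15.8


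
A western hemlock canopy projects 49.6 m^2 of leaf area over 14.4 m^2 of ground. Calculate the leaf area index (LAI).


Formula: LAI = total leaf area / ground area  (dimensionless)
LAI = 49.6 m^2 / 14.4 m^2
LAI = 3.44

3.44


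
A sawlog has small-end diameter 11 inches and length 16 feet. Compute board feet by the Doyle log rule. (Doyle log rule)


Doyle: BF = (D - 4)^2 * L / 16
Adjusted diameter = 11 - 4 = 7 in
(D-4)^2 = 7^2 = 49
BF = 49 * 16 / 16 = 49 BF

49


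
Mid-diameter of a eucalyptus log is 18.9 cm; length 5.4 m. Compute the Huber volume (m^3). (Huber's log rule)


Huber: V = Am * L,  Am = pi*(Dm/200)^2
Am = pi*(18.9/200)^2 = 0.028055 m^2
V = 0.028055*5.4 = 0.1515 m^3

0.1515


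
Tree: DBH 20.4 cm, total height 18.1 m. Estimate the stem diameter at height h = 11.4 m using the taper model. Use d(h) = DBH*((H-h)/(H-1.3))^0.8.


Taper: d(h) = DBH * ((H - h) / (H - 1.3))^0.8
Numerator = H - h = 18.1 - 11.4 = 6.7 m
Denominator = H - 1.3 = 18.1 - 1.3 = 16.8 m
Ratio = 6.7 / 16.8 = 0.39881
d = 20.4 * 0.39881^0.8 = 9.8 cm

9.8


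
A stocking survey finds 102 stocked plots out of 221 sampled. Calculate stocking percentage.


Formula: Stocking % = stocked plots / total plots * 100
Stocking = 102 / 221 * 100
Stocking = 0.4615 * 100 = 46.2%

46.2


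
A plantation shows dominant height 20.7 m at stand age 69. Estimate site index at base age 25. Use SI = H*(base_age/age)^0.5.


Formula: SI = H_dom * (base_age / age)^0.5
Age ratio = 25 / 69 = 0.36232
sqrt(age_ratio) = 0.60193
SI = 20.7 * 0.60193 = 12.5 m

12.5


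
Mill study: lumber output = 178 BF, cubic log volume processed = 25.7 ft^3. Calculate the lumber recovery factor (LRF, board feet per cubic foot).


Formula: LRF = Lumber Output (BF) / Log Input (ft^3)
LRF = 178 BF / 25.7 ft^3
LRF = 6.93 BF/ft^3

6.93


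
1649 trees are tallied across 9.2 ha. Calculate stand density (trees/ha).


Formula: Stand Density = N_trees / Area_ha
Density = 1649 trees / 9.2 ha
Density = 179 trees/ha

179


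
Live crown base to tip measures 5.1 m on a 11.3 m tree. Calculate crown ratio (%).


Formula: Crown Ratio = (Crown Length / Total Height) * 100
CR = (5.1 m / 11.3 m) * 100
CR = 0.4513 * 100 = 45.1%

45.1


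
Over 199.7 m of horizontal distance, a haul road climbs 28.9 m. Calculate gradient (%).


Formula: Gradient = rise / run * 100
Gradient = 28.9 / 199.7 * 100 = 14.5%

14.5


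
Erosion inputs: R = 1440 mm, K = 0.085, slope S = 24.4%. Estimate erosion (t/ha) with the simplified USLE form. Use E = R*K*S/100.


Formula: E = R * K * S / 100  (simplified USLE)
R * K = 1440 * 0.085 = 122.4
E = 122.4 * 24.4 / 100 = 29.87 t/ha

29.87


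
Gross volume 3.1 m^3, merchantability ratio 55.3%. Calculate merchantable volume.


Formula: MV = V_total * (merchantable_pct / 100)
Merchantable fraction = 55.3% / 100 = 0.553
MV = 3.1 m^3 * 0.553 = 1.714 m^3

1.714


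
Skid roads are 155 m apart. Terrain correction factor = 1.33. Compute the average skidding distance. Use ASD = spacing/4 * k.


Formula: ASD = (spacing / 4) * correction
Uncorrected distance = spacing / 4 = 155 / 4 = 38.75 m
ASD = 38.75 * 1.33 = 52 m

52


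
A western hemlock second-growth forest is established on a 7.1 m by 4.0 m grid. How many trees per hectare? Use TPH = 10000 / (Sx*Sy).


Formula: TPH = 10000 m^2/ha / (spacing_x * spacing_y)
Area per tree = 7.1 m * 4.0 m = 28.4 m^2
TPH = 10000 / 28.4 = 352 trees/ha

352


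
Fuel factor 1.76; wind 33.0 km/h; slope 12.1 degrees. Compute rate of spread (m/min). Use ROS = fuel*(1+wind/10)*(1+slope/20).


Formula: ROS = fuel * (1 + wind/10) * (1 + slope/20)
Wind factor = 1 + 33.0/10 = 4.3
Slope factor = 1 + 12.1/20 = 1.605
ROS = 1.76 * 4.3 * 1.605 = 12.15 m/min

12.15


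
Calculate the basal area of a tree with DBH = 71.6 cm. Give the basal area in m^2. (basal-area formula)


Formula: BA = pi * (DBH/2)^2 / 10000  (cm^2 to m^2)
Radius = DBH/2 = 71.6/2 = 35.8 cm
BA = pi * 35.8^2 / 10000
   = 4026.3908 cm^2 / 10000
   = 0.4026 m^2

0.4026


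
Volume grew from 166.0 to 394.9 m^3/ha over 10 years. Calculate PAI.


Formula: PAI = (V_T2 - V_T1) / (T2 - T1)
Volume increment = 394.9 - 166.0 = 228.9 m^3/ha
PAI = 228.9 / 10 = 22.89 m^3/ha/year

22.89


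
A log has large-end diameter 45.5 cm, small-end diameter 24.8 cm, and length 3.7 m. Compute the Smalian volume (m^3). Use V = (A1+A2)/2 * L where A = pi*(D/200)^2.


Smalian: V = (A1 + A2)/2 * L,  A = pi*(D/200)^2
A1 = pi*(45.5/200)^2 = 0.162597 m^2
A2 = pi*(24.8/200)^2 = 0.048305 m^2
V = (0.162597+0.048305)/2*3.7 = 0.3902 m^3

0.3902


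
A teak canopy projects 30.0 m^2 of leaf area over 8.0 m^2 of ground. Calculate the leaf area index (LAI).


Formula: LAI = total leaf area / ground area  (dimensionless)
LAI = 30.0 m^2 / 8.0 m^2
LAI = 3.75

3.75


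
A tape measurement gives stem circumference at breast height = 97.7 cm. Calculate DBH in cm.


Formula: DBH = C / pi
DBH = 97.7 / pi
pi = 3.14159...
DBH = 31.1 cm

31.1


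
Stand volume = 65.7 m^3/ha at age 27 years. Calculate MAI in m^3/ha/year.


Formula: MAI = Total Volume / Stand Age
MAI = 65.7 m^3/ha / 27 years
MAI = 2.43 m^3/ha/year

2.43


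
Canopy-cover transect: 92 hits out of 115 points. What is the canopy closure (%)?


Formula: Canopy closure = covered points / total points * 100
Closure = 92 / 115 * 100
Closure = 0.8 * 100 = 80.0%

80.0


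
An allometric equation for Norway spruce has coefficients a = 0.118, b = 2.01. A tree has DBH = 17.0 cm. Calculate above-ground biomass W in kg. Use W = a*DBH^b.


Formula: W = a * DBH^b  (allometric power law)
DBH^b = 17.0^2.01 = 297.3051
W = 0.118 * 297.3051 = 35.1 kg

35.1


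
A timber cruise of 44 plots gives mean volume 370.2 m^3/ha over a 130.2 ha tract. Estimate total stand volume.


Formula: Total Volume = Mean Volume per ha * Total Area
Total Volume = 370.2 m^3/ha * 130.2 ha
Total Volume = 48200 m^3

48200


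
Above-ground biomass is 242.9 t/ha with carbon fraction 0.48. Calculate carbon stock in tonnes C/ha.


Formula: Carbon Stock = Biomass * Carbon Fraction
C = 242.9 t/ha * 0.48
C = 116.6 t C/ha

116.6


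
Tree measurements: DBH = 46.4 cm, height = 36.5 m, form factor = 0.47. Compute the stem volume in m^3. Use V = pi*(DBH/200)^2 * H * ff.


Formula: V = pi * (DBH/200)^2 * H * ff
Radius = DBH/200 = 46.4/200 = 0.232 m
Radius^2 = 0.232^2 = 0.053824 m^2
V = pi * 0.053824 * 36.5 * 0.47
V = 2.901 m^3

2.901


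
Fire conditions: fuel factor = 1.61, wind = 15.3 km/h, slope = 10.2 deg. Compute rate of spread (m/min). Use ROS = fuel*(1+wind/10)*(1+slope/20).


Formula: ROS = fuel * (1 + wind/10) * (1 + slope/20)
Wind factor = 1 + 15.3/10 = 2.53
Slope factor = 1 + 10.2/20 = 1.51
ROS = 1.61 * 2.53 * 1.51 = 6.15 m/min

6.15


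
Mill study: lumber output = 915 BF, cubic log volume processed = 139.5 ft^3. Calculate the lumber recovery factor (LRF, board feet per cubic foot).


Formula: LRF = Lumber Output (BF) / Log Input (ft^3)
LRF = 915 BF / 139.5 ft^3
LRF = 6.56 BF/ft^3

6.56


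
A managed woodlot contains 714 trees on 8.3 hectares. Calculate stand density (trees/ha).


Formula: Stand Density = N_trees / Area_ha
Density = 714 trees / 8.3 ha
Density = 86 trees/ha

86


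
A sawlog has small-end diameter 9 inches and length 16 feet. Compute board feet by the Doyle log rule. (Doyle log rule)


Doyle: BF = (D - 4)^2 * L / 16
Adjusted diameter = 9 - 4 = 5 in
(D-4)^2 = 5^2 = 25
BF = 25 * 16 / 16 = 25 BF

25


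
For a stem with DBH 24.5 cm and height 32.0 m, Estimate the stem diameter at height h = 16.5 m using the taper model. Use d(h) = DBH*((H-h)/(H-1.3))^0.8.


Taper: d(h) = DBH * ((H - h) / (H - 1.3))^0.8
Numerator = H - h = 32.0 - 16.5 = 15.5 m
Denominator = H - 1.3 = 32.0 - 1.3 = 30.7 m
Ratio = 15.5 / 30.7 = 0.50489
d = 24.5 * 0.50489^0.8 = 14.2 cm

14.2


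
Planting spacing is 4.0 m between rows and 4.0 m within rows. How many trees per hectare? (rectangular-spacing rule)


Formula: TPH = 10000 m^2/ha / (spacing_x * spacing_y)
Area per tree = 4.0 m * 4.0 m = 16.0 m^2
TPH = 10000 / 16.0 = 625 trees/ha

625


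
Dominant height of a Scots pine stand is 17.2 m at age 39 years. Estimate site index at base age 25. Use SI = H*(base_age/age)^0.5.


Formula: SI = H_dom * (base_age / age)^0.5
Age ratio = 25 / 39 = 0.64103
sqrt(age_ratio) = 0.80064
SI = 17.2 * 0.80064 = 13.8 m

13.8


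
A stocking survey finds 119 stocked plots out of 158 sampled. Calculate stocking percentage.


Formula: Stocking % = stocked plots / total plots * 100
Stocking = 119 / 158 * 100
Stocking = 0.7532 * 100 = 75.3%

75.3


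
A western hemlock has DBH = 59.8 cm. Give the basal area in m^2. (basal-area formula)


Formula: BA = pi * (DBH/2)^2 / 10000  (cm^2 to m^2)
Radius = DBH/2 = 59.8/2 = 29.9 cm
BA = pi * 29.9^2 / 10000
   = 2808.6152 cm^2 / 10000
   = 0.2809 m^2

0.2809


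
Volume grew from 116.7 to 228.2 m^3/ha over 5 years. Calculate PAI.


Formula: PAI = (V_T2 - V_T1) / (T2 - T1)
Volume increment = 228.2 - 116.7 = 111.5 m^3/ha
PAI = 111.5 / 5 = 22.3 m^3/ha/year

22.3


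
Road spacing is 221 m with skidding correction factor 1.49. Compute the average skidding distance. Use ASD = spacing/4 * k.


Formula: ASD = (spacing / 4) * correction
Uncorrected distance = spacing / 4 = 221 / 4 = 55.25 m
ASD = 55.25 * 1.49 = 82 m

82


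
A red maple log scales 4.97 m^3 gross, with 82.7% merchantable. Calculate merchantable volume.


Formula: MV = V_total * (merchantable_pct / 100)
Merchantable fraction = 82.7% / 100 = 0.827
MV = 4.97 m^3 * 0.827 = 4.11 m^3

4.11


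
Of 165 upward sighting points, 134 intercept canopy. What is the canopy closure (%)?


Formula: Canopy closure = covered points / total points * 100
Closure = 134 / 165 * 100
Closure = 0.8121 * 100 = 81.2%

81.2


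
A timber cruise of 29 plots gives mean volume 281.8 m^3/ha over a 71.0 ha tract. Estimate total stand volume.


Formula: Total Volume = Mean Volume per ha * Total Area
Total Volume = 281.8 m^3/ha * 71.0 ha
Total Volume = 20008 m^3

20008


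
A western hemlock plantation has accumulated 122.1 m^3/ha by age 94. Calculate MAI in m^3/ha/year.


Formula: MAI = Total Volume / Stand Age
MAI = 122.1 m^3/ha / 94 years
MAI = 1.3 m^3/ha/year

1.3


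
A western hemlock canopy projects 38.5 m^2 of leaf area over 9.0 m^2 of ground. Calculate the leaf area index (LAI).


Formula: LAI = total leaf area / ground area  (dimensionless)
LAI = 38.5 m^2 / 9.0 m^2
LAI = 4.28

4.28


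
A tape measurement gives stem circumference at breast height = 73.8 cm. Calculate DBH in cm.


Formula: DBH = C / pi
DBH = 73.8 / pi
pi = 3.14159...
DBH = 23.5 cm

23.5


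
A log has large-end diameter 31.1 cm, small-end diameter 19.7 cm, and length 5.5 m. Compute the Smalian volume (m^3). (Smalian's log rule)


Smalian: V = (A1 + A2)/2 * L,  A = pi*(D/200)^2
A1 = pi*(31.1/200)^2 = 0.075964 m^2
A2 = pi*(19.7/200)^2 = 0.030481 m^2
V = (0.075964+0.030481)/2*5.5 = 0.2927 m^3

0.2927


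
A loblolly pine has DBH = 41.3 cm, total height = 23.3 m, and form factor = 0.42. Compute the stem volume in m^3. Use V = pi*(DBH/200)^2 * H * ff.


Formula: V = pi * (DBH/200)^2 * H * ff
Radius = DBH/200 = 41.3/200 = 0.2065 m
Radius^2 = 0.2065^2 = 0.04264225 m^2
V = pi * 0.04264225 * 23.3 * 0.42
V = 1.311 m^3

1.311


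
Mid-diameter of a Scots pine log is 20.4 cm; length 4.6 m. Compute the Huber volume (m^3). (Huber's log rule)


Huber: V = Am * L,  Am = pi*(Dm/200)^2
Am = pi*(20.4/200)^2 = 0.032685 m^2
V = 0.032685*4.6 = 0.1504 m^3

0.1504


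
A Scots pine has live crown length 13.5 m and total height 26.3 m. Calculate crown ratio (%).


Formula: Crown Ratio = (Crown Length / Total Height) * 100
CR = (13.5 m / 26.3 m) * 100
CR = 0.5133 * 100 = 51.3%

51.3


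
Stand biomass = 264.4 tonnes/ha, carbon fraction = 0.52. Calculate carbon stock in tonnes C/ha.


Formula: Carbon Stock = Biomass * Carbon Fraction
C = 264.4 t/ha * 0.52
C = 137.5 t C/ha

137.5


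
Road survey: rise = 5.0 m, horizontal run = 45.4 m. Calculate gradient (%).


Formula: Gradient = rise / run * 100
Gradient = 5.0 / 45.4 * 100 = 11.0%

11.0


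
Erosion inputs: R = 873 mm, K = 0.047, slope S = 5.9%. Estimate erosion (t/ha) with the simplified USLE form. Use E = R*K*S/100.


Formula: E = R * K * S / 100  (simplified USLE)
R * K = 873 * 0.047 = 41.031
E = 41.031 * 5.9 / 100 = 2.42 t/ha

2.42


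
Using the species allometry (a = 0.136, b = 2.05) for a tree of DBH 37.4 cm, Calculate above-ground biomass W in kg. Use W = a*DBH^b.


Formula: W = a * DBH^b  (allometric power law)
DBH^b = 37.4^2.05 = 1676.4353
W = 0.136 * 1676.4353 = 228.0 kg

228.0


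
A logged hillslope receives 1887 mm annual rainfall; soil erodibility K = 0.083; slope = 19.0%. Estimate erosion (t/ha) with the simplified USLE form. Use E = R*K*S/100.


Formula: E = R * K * S / 100  (simplified USLE)
R * K = 1887 * 0.083 = 156.621
E = 156.621 * 19.0 / 100 = 29.76 t/ha

29.76


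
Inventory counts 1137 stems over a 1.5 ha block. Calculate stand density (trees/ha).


Formula: Stand Density = N_trees / Area_ha
Density = 1137 trees / 1.5 ha
Density = 758 trees/ha

758


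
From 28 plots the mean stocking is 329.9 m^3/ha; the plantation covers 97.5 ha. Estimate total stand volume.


Formula: Total Volume = Mean Volume per ha * Total Area
Total Volume = 329.9 m^3/ha * 97.5 ha
Total Volume = 32165 m^3

32165


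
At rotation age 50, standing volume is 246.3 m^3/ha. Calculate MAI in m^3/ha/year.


Formula: MAI = Total Volume / Stand Age
MAI = 246.3 m^3/ha / 50 years
MAI = 4.93 m^3/ha/year

4.93


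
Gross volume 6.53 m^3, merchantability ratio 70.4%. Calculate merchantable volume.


Formula: MV = V_total * (merchantable_pct / 100)
Merchantable fraction = 70.4% / 100 = 0.704
MV = 6.53 m^3 * 0.704 = 4.597 m^3

4.597


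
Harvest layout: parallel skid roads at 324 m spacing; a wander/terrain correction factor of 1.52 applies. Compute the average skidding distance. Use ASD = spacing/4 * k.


Formula: ASD = (spacing / 4) * correction
Uncorrected distance = spacing / 4 = 324 / 4 = 81 m
ASD = 81 * 1.52 = 123 m

123


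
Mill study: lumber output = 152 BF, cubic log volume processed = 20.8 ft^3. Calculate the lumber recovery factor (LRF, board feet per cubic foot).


Formula: LRF = Lumber Output (BF) / Log Input (ft^3)
LRF = 152 BF / 20.8 ft^3
LRF = 7.31 BF/ft^3

7.31


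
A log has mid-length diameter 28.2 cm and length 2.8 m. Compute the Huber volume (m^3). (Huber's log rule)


Huber: V = Am * L,  Am = pi*(Dm/200)^2
Am = pi*(28.2/200)^2 = 0.062458 m^2
V = 0.062458*2.8 = 0.1749 m^3

0.1749


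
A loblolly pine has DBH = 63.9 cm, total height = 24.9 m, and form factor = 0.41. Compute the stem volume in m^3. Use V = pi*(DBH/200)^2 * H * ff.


Formula: V = pi * (DBH/200)^2 * H * ff
Radius = DBH/200 = 63.9/200 = 0.3195 m
Radius^2 = 0.3195^2 = 0.10208025 m^2
V = pi * 0.10208025 * 24.9 * 0.41
V = 3.274 m^3

3.274


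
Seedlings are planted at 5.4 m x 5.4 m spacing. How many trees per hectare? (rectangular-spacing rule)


Formula: TPH = 10000 m^2/ha / (spacing_x * spacing_y)
Area per tree = 5.4 m * 5.4 m = 29.16 m^2
TPH = 10000 / 29.16 = 343 trees/ha

343


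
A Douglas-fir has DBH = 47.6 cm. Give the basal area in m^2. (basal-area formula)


Formula: BA = pi * (DBH/2)^2 / 10000  (cm^2 to m^2)
Radius = DBH/2 = 47.6/2 = 23.8 cm
BA = pi * 23.8^2 / 10000
   = 1779.5237 cm^2 / 10000
   = 0.178 m^2

0.178


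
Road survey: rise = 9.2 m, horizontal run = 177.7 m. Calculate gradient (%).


Formula: Gradient = rise / run * 100
Gradient = 9.2 / 177.7 * 100 = 5.2%

5.2


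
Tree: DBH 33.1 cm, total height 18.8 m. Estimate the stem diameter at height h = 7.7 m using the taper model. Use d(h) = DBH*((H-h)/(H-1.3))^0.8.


Taper: d(h) = DBH * ((H - h) / (H - 1.3))^0.8
Numerator = H - h = 18.8 - 7.7 = 11.1 m
Denominator = H - 1.3 = 18.8 - 1.3 = 17.5 m
Ratio = 11.1 / 17.5 = 0.63429
d = 33.1 * 0.63429^0.8 = 23.0 cm

23.0


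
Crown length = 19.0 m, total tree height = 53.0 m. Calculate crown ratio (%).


Formula: Crown Ratio = (Crown Length / Total Height) * 100
CR = (19.0 m / 53.0 m) * 100
CR = 0.3585 * 100 = 35.8%

35.8


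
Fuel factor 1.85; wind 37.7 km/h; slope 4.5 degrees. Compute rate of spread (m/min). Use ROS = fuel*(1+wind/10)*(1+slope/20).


Formula: ROS = fuel * (1 + wind/10) * (1 + slope/20)
Wind factor = 1 + 37.7/10 = 4.77
Slope factor = 1 + 4.5/20 = 1.225
ROS = 1.85 * 4.77 * 1.225 = 10.81 m/min

10.81


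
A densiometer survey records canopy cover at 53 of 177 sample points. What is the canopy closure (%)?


Formula: Canopy closure = covered points / total points * 100
Closure = 53 / 177 * 100
Closure = 0.2994 * 100 = 29.9%

29.9


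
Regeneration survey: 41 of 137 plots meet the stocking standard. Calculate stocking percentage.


Formula: Stocking % = stocked plots / total plots * 100
Stocking = 41 / 137 * 100
Stocking = 0.2993 * 100 = 29.9%

29.9


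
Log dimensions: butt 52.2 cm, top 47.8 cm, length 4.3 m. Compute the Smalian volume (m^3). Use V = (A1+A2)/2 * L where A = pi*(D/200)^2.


Smalian: V = (A1 + A2)/2 * L,  A = pi*(D/200)^2
A1 = pi*(52.2/200)^2 = 0.214008 m^2
A2 = pi*(47.8/200)^2 = 0.179451 m^2
V = (0.214008+0.179451)/2*4.3 = 0.8459 m^3

0.8459


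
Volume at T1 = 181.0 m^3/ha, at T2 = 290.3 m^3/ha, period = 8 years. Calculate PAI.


Formula: PAI = (V_T2 - V_T1) / (T2 - T1)
Volume increment = 290.3 - 181.0 = 109.3 m^3/ha
PAI = 109.3 / 8 = 13.66 m^3/ha/year

13.66


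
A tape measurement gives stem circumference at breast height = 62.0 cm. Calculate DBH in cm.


Formula: DBH = C / pi
DBH = 62.0 / pi
pi = 3.14159...
DBH = 19.7 cm

19.7


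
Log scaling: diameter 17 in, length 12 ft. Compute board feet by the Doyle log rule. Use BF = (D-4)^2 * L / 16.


Doyle: BF = (D - 4)^2 * L / 16
Adjusted diameter = 17 - 4 = 13 in
(D-4)^2 = 13^2 = 169
BF = 169 * 12 / 16 = 127 BF

127


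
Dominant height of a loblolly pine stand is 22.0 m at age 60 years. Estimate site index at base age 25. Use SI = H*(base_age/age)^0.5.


Formula: SI = H_dom * (base_age / age)^0.5
Age ratio = 25 / 60 = 0.41667
sqrt(age_ratio) = 0.6455
SI = 22.0 * 0.6455 = 14.2 m

14.2


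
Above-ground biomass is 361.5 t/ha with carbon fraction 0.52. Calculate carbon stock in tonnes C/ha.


Formula: Carbon Stock = Biomass * Carbon Fraction
C = 361.5 t/ha * 0.52
C = 188.0 t C/ha

188.0


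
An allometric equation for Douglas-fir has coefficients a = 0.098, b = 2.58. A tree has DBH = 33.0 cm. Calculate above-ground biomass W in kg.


Formula: W = a * DBH^b  (allometric power law)
DBH^b = 33.0^2.58 = 8274.9612
W = 0.098 * 8274.9612 = 810.9 kg

810.9


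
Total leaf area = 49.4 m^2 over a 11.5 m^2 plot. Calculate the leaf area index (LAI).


Formula: LAI = total leaf area / ground area  (dimensionless)
LAI = 49.4 m^2 / 11.5 m^2
LAI = 4.3

4.3


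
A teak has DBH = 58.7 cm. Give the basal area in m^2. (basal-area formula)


Formula: BA = pi * (DBH/2)^2 / 10000  (cm^2 to m^2)
Radius = DBH/2 = 58.7/2 = 29.35 cm
BA = pi * 29.35^2 / 10000
   = 2706.2386 cm^2 / 10000
   = 0.2706 m^2

0.2706


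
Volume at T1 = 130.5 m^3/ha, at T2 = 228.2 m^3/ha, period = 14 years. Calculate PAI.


Formula: PAI = (V_T2 - V_T1) / (T2 - T1)
Volume increment = 228.2 - 130.5 = 97.7 m^3/ha
PAI = 97.7 / 14 = 6.98 m^3/ha/year

6.98


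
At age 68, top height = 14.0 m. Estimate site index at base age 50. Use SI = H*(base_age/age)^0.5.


Formula: SI = H_dom * (base_age / age)^0.5
Age ratio = 50 / 68 = 0.73529
sqrt(age_ratio) = 0.85749
SI = 14.0 * 0.85749 = 12.0 m

12.0


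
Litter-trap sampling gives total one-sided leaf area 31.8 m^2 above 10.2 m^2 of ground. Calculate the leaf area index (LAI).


Formula: LAI = total leaf area / ground area  (dimensionless)
LAI = 31.8 m^2 / 10.2 m^2
LAI = 3.12

3.12


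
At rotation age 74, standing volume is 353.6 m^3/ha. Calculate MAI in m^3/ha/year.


Formula: MAI = Total Volume / Stand Age
MAI = 353.6 m^3/ha / 74 years
MAI = 4.78 m^3/ha/year

4.78


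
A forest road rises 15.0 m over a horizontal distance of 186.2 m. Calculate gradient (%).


Formula: Gradient = rise / run * 100
Gradient = 15.0 / 186.2 * 100 = 8.1%

8.1


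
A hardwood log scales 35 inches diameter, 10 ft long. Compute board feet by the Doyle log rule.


Doyle: BF = (D - 4)^2 * L / 16
Adjusted diameter = 35 - 4 = 31 in
(D-4)^2 = 31^2 = 961
BF = 961 * 10 / 16 = 601 BF

601


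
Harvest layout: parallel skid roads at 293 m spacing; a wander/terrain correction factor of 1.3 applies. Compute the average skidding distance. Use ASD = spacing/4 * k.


Formula: ASD = (spacing / 4) * correction
Uncorrected distance = spacing / 4 = 293 / 4 = 73.25 m
ASD = 73.25 * 1.3 = 95 m

95


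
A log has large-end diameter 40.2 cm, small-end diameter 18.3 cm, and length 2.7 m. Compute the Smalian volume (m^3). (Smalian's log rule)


Smalian: V = (A1 + A2)/2 * L,  A = pi*(D/200)^2
A1 = pi*(40.2/200)^2 = 0.126923 m^2
A2 = pi*(18.3/200)^2 = 0.026302 m^2
V = (0.126923+0.026302)/2*2.7 = 0.2069 m^3

0.2069


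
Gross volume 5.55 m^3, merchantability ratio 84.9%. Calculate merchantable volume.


Formula: MV = V_total * (merchantable_pct / 100)
Merchantable fraction = 84.9% / 100 = 0.849
MV = 5.55 m^3 * 0.849 = 4.712 m^3

4.712


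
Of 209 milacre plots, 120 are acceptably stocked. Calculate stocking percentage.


Formula: Stocking % = stocked plots / total plots * 100
Stocking = 120 / 209 * 100
Stocking = 0.5742 * 100 = 57.4%

57.4


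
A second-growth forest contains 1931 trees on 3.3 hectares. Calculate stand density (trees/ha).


Formula: Stand Density = N_trees / Area_ha
Density = 1931 trees / 3.3 ha
Density = 585 trees/ha

585


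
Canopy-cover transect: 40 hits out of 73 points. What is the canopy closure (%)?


Formula: Canopy closure = covered points / total points * 100
Closure = 40 / 73 * 100
Closure = 0.5479 * 100 = 54.8%

54.8


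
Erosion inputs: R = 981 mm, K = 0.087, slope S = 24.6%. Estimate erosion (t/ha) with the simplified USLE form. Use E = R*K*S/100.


Formula: E = R * K * S / 100  (simplified USLE)
R * K = 981 * 0.087 = 85.347
E = 85.347 * 24.6 / 100 = 21.0 t/ha

21.0


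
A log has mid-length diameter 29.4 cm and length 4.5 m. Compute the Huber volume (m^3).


Huber: V = Am * L,  Am = pi*(Dm/200)^2
Am = pi*(29.4/200)^2 = 0.067887 m^2
V = 0.067887*4.5 = 0.3055 m^3

0.3055


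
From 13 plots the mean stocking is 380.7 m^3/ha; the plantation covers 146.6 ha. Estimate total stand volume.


Formula: Total Volume = Mean Volume per ha * Total Area
Total Volume = 380.7 m^3/ha * 146.6 ha
Total Volume = 55811 m^3

55811


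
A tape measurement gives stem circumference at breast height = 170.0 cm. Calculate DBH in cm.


Formula: DBH = C / pi
DBH = 170.0 / pi
pi = 3.14159...
DBH = 54.1 cm

54.1


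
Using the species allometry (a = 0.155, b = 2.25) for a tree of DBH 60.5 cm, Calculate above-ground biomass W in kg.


Formula: W = a * DBH^b  (allometric power law)
DBH^b = 60.5^2.25 = 10208.2099
W = 0.155 * 10208.2099 = 1582.3 kg

1582.3


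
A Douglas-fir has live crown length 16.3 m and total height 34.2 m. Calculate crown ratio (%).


Formula: Crown Ratio = (Crown Length / Total Height) * 100
CR = (16.3 m / 34.2 m) * 100
CR = 0.4766 * 100 = 47.7%

47.7


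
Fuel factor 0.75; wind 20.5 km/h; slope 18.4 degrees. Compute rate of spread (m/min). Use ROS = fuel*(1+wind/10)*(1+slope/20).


Formula: ROS = fuel * (1 + wind/10) * (1 + slope/20)
Wind factor = 1 + 20.5/10 = 3.05
Slope factor = 1 + 18.4/20 = 1.92
ROS = 0.75 * 3.05 * 1.92 = 4.39 m/min

4.39


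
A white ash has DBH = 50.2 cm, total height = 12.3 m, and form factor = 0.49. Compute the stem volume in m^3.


Formula: V = pi * (DBH/200)^2 * H * ff
Radius = DBH/200 = 50.2/200 = 0.251 m
Radius^2 = 0.251^2 = 0.063001 m^2
V = pi * 0.063001 * 12.3 * 0.49
V = 1.193 m^3

1.193


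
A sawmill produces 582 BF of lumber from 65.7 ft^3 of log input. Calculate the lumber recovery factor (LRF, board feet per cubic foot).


Formula: LRF = Lumber Output (BF) / Log Input (ft^3)
LRF = 582 BF / 65.7 ft^3
LRF = 8.86 BF/ft^3

8.86


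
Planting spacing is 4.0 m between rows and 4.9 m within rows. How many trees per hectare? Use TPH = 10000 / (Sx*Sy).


Formula: TPH = 10000 m^2/ha / (spacing_x * spacing_y)
Area per tree = 4.0 m * 4.9 m = 19.6 m^2
TPH = 10000 / 19.6 = 510 trees/ha

510


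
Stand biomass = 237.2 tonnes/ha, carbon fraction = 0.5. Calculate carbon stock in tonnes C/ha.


Formula: Carbon Stock = Biomass * Carbon Fraction
C = 237.2 t/ha * 0.5
C = 118.6 t C/ha

118.6


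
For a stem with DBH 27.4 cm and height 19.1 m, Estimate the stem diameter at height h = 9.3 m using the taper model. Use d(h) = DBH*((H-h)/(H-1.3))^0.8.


Taper: d(h) = DBH * ((H - h) / (H - 1.3))^0.8
Numerator = H - h = 19.1 - 9.3 = 9.8 m
Denominator = H - 1.3 = 19.1 - 1.3 = 17.8 m
Ratio = 9.8 / 17.8 = 0.55056
d = 27.4 * 0.55056^0.8 = 17.0 cm

17.0


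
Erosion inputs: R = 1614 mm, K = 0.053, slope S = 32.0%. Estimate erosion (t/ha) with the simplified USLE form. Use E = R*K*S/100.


Formula: E = R * K * S / 100  (simplified USLE)
R * K = 1614 * 0.053 = 85.542
E = 85.542 * 32.0 / 100 = 27.37 t/ha

27.37


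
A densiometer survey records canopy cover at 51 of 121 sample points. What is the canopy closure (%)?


Formula: Canopy closure = covered points / total points * 100
Closure = 51 / 121 * 100
Closure = 0.4215 * 100 = 42.1%

42.1


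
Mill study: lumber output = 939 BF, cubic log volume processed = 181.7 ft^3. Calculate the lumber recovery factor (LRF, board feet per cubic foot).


Formula: LRF = Lumber Output (BF) / Log Input (ft^3)
LRF = 939 BF / 181.7 ft^3
LRF = 5.17 BF/ft^3

5.17


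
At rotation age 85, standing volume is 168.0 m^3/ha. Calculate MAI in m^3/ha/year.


Formula: MAI = Total Volume / Stand Age
MAI = 168.0 m^3/ha / 85 years
MAI = 1.98 m^3/ha/year

1.98


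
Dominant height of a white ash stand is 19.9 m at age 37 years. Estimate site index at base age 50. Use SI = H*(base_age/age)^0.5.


Formula: SI = H_dom * (base_age / age)^0.5
Age ratio = 50 / 37 = 1.35135
sqrt(age_ratio) = 1.16248
SI = 19.9 * 1.16248 = 23.1 m

23.1


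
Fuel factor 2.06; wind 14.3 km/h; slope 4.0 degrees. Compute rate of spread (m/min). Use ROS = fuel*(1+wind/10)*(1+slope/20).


Formula: ROS = fuel * (1 + wind/10) * (1 + slope/20)
Wind factor = 1 + 14.3/10 = 2.43
Slope factor = 1 + 4.0/20 = 1.2
ROS = 2.06 * 2.43 * 1.2 = 6.01 m/min

6.01


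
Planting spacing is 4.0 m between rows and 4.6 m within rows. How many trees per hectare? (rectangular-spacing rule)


Formula: TPH = 10000 m^2/ha / (spacing_x * spacing_y)
Area per tree = 4.0 m * 4.6 m = 18.4 m^2
TPH = 10000 / 18.4 = 543 trees/ha

543


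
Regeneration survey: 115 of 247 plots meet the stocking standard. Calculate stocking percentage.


Formula: Stocking % = stocked plots / total plots * 100
Stocking = 115 / 247 * 100
Stocking = 0.4656 * 100 = 46.6%

46.6


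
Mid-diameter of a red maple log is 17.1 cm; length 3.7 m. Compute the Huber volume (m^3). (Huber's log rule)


Huber: V = Am * L,  Am = pi*(Dm/200)^2
Am = pi*(17.1/200)^2 = 0.022966 m^2
V = 0.022966*3.7 = 0.085 m^3

0.085


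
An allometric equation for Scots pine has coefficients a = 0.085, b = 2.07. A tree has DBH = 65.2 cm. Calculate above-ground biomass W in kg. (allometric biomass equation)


Formula: W = a * DBH^b  (allometric power law)
DBH^b = 65.2^2.07 = 5694.9842
W = 0.085 * 5694.9842 = 484.1 kg

484.1


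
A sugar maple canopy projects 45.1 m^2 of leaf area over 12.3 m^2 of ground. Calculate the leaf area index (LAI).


Formula: LAI = total leaf area / ground area  (dimensionless)
LAI = 45.1 m^2 / 12.3 m^2
LAI = 3.67

3.67


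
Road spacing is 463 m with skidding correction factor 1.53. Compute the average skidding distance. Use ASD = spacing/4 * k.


Formula: ASD = (spacing / 4) * correction
Uncorrected distance = spacing / 4 = 463 / 4 = 115.75 m
ASD = 115.75 * 1.53 = 177 m

177


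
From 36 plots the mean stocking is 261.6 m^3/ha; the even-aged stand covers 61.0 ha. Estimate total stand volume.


Formula: Total Volume = Mean Volume per ha * Total Area
Total Volume = 261.6 m^3/ha * 61.0 ha
Total Volume = 15958 m^3

15958


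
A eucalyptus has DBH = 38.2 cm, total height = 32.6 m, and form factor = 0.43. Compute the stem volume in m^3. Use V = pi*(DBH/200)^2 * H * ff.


Formula: V = pi * (DBH/200)^2 * H * ff
Radius = DBH/200 = 38.2/200 = 0.191 m
Radius^2 = 0.191^2 = 0.036481 m^2
V = pi * 0.036481 * 32.6 * 0.43
V = 1.607 m^3

1.607


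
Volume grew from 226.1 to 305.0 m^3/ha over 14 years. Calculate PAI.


Formula: PAI = (V_T2 - V_T1) / (T2 - T1)
Volume increment = 305.0 - 226.1 = 78.9 m^3/ha
PAI = 78.9 / 14 = 5.64 m^3/ha/year

5.64


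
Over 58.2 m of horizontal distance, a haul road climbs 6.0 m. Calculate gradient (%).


Formula: Gradient = rise / run * 100
Gradient = 6.0 / 58.2 * 100 = 10.3%

10.3


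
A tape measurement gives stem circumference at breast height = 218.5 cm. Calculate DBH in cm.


Formula: DBH = C / pi
DBH = 218.5 / pi
pi = 3.14159...
DBH = 69.6 cm

69.6


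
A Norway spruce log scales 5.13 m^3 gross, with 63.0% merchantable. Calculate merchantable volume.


Formula: MV = V_total * (merchantable_pct / 100)
Merchantable fraction = 63.0% / 100 = 0.63
MV = 5.13 m^3 * 0.63 = 3.232 m^3

3.232


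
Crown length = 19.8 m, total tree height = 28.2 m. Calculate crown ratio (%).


Formula: Crown Ratio = (Crown Length / Total Height) * 100
CR = (19.8 m / 28.2 m) * 100
CR = 0.7021 * 100 = 70.2%

70.2


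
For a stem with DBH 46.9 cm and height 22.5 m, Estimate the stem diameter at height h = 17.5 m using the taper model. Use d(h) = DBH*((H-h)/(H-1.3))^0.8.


Taper: d(h) = DBH * ((H - h) / (H - 1.3))^0.8
Numerator = H - h = 22.5 - 17.5 = 5.0 m
Denominator = H - 1.3 = 22.5 - 1.3 = 21.2 m
Ratio = 5.0 / 21.2 = 0.23585
d = 46.9 * 0.23585^0.8 = 14.8 cm

14.8


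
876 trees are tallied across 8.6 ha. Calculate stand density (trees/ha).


Formula: Stand Density = N_trees / Area_ha
Density = 876 trees / 8.6 ha
Density = 102 trees/ha

102


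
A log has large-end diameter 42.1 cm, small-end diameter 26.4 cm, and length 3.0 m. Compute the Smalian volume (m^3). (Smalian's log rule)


Smalian: V = (A1 + A2)/2 * L,  A = pi*(D/200)^2
A1 = pi*(42.1/200)^2 = 0.139205 m^2
A2 = pi*(26.4/200)^2 = 0.054739 m^2
V = (0.139205+0.054739)/2*3.0 = 0.2909 m^3

0.2909


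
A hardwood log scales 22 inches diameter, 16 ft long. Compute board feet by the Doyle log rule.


Doyle: BF = (D - 4)^2 * L / 16
Adjusted diameter = 22 - 4 = 18 in
(D-4)^2 = 18^2 = 324
BF = 324 * 16 / 16 = 324 BF

324


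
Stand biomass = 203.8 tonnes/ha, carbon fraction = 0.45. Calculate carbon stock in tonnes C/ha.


Formula: Carbon Stock = Biomass * Carbon Fraction
C = 203.8 t/ha * 0.45
C = 91.7 t C/ha

91.7


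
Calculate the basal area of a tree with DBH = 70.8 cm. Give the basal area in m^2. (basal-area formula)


Formula: BA = pi * (DBH/2)^2 / 10000  (cm^2 to m^2)
Radius = DBH/2 = 70.8/2 = 35.4 cm
BA = pi * 35.4^2 / 10000
   = 3936.9182 cm^2 / 10000
   = 0.3937 m^2

0.3937


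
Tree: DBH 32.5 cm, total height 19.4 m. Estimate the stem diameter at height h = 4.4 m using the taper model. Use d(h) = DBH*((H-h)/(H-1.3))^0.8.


Taper: d(h) = DBH * ((H - h) / (H - 1.3))^0.8
Numerator = H - h = 19.4 - 4.4 = 15.0 m
Denominator = H - 1.3 = 19.4 - 1.3 = 18.1 m
Ratio = 15.0 / 18.1 = 0.82873
d = 32.5 * 0.82873^0.8 = 28.0 cm

28.0


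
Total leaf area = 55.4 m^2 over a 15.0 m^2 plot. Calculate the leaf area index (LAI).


Formula: LAI = total leaf area / ground area  (dimensionless)
LAI = 55.4 m^2 / 15.0 m^2
LAI = 3.69

3.69


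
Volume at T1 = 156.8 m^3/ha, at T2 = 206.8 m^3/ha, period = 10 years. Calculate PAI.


Formula: PAI = (V_T2 - V_T1) / (T2 - T1)
Volume increment = 206.8 - 156.8 = 50.0 m^3/ha
PAI = 50.0 / 10 = 5.0 m^3/ha/year

5.0


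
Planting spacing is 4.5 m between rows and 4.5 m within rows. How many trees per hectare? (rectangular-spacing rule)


Formula: TPH = 10000 m^2/ha / (spacing_x * spacing_y)
Area per tree = 4.5 m * 4.5 m = 20.25 m^2
TPH = 10000 / 20.25 = 494 trees/ha

494


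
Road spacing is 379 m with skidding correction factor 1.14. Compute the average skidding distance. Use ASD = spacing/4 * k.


Formula: ASD = (spacing / 4) * correction
Uncorrected distance = spacing / 4 = 379 / 4 = 94.75 m
ASD = 94.75 * 1.14 = 108 m

108


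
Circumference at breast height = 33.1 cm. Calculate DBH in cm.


Formula: DBH = C / pi
DBH = 33.1 / pi
pi = 3.14159...
DBH = 10.5 cm

10.5


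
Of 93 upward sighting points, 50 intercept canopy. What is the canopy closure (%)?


Formula: Canopy closure = covered points / total points * 100
Closure = 50 / 93 * 100
Closure = 0.5376 * 100 = 53.8%

53.8
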